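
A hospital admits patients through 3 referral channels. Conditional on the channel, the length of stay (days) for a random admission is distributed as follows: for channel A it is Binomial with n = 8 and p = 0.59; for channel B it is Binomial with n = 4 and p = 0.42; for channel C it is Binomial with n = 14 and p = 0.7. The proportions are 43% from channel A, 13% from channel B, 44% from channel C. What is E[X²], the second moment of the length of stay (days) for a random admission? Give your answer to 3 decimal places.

54.457

For each component E[X²] = Var + (mean)², giving A: 24.2136; B: 3.7968; C: 98.98.
Overall E[X²] = 0.43·24.2136 + 0.13·3.7968 + 0.44·98.98 = 54.4566.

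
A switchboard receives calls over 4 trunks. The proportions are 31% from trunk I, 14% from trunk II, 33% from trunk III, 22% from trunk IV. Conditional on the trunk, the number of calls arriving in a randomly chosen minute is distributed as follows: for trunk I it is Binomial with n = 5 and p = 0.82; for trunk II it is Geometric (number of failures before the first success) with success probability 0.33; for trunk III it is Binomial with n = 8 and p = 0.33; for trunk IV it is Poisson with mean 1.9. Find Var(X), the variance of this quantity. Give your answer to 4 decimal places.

Per component, I: μ=4.1, E[X²]=17.548; II: μ=2.0303, E[X²]=10.2746; III: μ=2.64, E[X²]=8.7384; IV: μ=1.9, E[X²]=5.51.
E[X] = 0.31·4.1 + 0.14·2.0303 + 0.33·2.64 + 0.22·1.9 = 2.84444.
E[X²] = 0.31·17.548 + 0.14·10.2746 + 0.33·8.7384 + 0.22·5.51 = 10.9742.
Var(X) = E[X²] − (E[X])² = 10.9742 − 8.09085 = 2.88334.

2.8833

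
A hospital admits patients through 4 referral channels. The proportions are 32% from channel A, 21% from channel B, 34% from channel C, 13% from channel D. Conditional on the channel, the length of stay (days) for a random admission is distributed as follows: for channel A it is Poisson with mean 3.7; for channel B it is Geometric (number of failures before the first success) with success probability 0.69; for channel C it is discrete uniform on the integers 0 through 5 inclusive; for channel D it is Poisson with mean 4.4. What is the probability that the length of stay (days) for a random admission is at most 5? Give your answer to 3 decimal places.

Conditional on each channel, P(X ≤ 5): A: 0.830088; B: 0.999112; C: 1; D: 0.719912.
By total probability, P(X ≤ 5) = 0.32·0.830088 + 0.21·0.999112 + 0.34·1 + 0.13·0.719912 = 0.90903.

0.909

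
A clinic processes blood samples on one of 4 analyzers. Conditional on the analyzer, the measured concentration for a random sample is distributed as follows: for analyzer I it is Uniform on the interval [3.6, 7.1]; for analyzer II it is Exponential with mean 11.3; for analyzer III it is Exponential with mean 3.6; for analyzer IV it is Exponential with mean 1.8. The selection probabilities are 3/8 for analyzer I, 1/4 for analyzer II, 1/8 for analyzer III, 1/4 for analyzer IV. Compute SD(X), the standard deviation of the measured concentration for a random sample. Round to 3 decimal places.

Per component, I: μ=5.35, E[X²]=29.6433; II: μ=11.3, E[X²]=255.38; III: μ=3.6, E[X²]=25.92; IV: μ=1.8, E[X²]=6.48.
E[X] = 0.375·5.35 + 0.25·11.3 + 0.125·3.6 + 0.25·1.8 = 5.73125.
E[X²] = 0.375·29.6433 + 0.25·255.38 + 0.125·25.92 + 0.25·6.48 = 79.8213.
Var(X) = E[X²] − (E[X])² = 79.8213 − 32.8472 = 46.974.
SD(X) = √46.974 = 6.85376.

6.854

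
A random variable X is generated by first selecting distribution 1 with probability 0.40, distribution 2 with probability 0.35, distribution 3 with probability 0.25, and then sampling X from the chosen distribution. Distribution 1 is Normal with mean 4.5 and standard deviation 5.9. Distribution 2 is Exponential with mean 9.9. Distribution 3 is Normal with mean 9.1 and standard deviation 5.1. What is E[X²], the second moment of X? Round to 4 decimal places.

For each component E[X²] = Var + (mean)², giving 1: 55.06; 2: 196.02; 3: 108.82.
Overall E[X²] = 0.4·55.06 + 0.35·196.02 + 0.25·108.82 = 117.836.

117.8360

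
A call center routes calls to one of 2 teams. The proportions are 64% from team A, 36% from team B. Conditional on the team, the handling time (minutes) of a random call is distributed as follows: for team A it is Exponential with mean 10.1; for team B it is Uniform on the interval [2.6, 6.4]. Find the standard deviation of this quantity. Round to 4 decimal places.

8.5408

Per component, A: μ=10.1, E[X²]=204.02; B: μ=4.5, E[X²]=21.4533.
E[X] = 0.64·10.1 + 0.36·4.5 = 8.084.
E[X²] = 0.64·204.02 + 0.36·21.4533 = 138.296.
Var(X) = E[X²] − (E[X])² = 138.296 − 65.3511 = 72.9449.
SD(X) = √72.9449 = 8.54078.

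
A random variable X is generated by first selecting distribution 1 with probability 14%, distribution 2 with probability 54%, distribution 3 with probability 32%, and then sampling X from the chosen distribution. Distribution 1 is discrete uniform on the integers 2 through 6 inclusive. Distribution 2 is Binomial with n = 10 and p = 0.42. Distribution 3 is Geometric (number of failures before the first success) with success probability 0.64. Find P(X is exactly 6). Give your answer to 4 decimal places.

Conditional on each component, P(X = 6): 1: 0.2; 2: 0.130445; 3: 0.00139314.
By total probability, P(X = 6) = 0.14·0.2 + 0.54·0.130445 + 0.32·0.00139314 = 0.098886.

0.0989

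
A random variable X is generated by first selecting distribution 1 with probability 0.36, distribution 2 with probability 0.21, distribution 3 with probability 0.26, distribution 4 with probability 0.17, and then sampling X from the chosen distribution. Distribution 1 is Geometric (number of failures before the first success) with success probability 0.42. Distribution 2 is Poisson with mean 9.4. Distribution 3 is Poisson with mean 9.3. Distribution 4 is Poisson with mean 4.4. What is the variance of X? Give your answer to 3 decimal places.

19.567

Per component, 1: μ=1.38095, E[X²]=5.19501; 2: μ=9.4, E[X²]=97.76; 3: μ=9.3, E[X²]=95.79; 4: μ=4.4, E[X²]=23.76.
E[X] = 0.36·1.38095 + 0.21·9.4 + 0.26·9.3 + 0.17·4.4 = 5.63714.
E[X²] = 0.36·5.19501 + 0.21·97.76 + 0.26·95.79 + 0.17·23.76 = 51.3444.
Var(X) = E[X²] − (E[X])² = 51.3444 − 31.7774 = 19.567.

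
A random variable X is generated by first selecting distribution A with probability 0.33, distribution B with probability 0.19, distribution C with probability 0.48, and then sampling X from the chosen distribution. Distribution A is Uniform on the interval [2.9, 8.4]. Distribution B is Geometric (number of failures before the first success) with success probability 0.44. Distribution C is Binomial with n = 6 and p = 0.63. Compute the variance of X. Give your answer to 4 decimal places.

4.3814

Per component, A: μ=5.65, E[X²]=34.4433; B: μ=1.27273, E[X²]=4.5124; C: μ=3.78, E[X²]=15.687.
E[X] = 0.33·5.65 + 0.19·1.27273 + 0.48·3.78 = 3.92072.
E[X²] = 0.33·34.4433 + 0.19·4.5124 + 0.48·15.687 = 19.7534.
Var(X) = E[X²] − (E[X])² = 19.7534 − 15.372 = 4.38138.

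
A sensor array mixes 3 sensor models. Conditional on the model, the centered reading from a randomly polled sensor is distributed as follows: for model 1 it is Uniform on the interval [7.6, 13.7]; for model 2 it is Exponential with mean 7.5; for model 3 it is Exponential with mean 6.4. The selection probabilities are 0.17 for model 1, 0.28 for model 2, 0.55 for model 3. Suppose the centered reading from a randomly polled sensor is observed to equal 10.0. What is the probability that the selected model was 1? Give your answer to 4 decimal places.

Likelihoods f(10.0 | ·): 1: 0.163934; 2: 0.0351463; 3: 0.0327518.
Posterior ∝ prior × likelihood. Numerator for 1: 0.17·0.163934 = 0.0278689.
Normalizing constant: 0.17·0.163934 + 0.28·0.0351463 + 0.55·0.0327518 = 0.0557233.
P(1 | observation) = 0.0278689 / 0.0557233 = 0.500129.

0.5001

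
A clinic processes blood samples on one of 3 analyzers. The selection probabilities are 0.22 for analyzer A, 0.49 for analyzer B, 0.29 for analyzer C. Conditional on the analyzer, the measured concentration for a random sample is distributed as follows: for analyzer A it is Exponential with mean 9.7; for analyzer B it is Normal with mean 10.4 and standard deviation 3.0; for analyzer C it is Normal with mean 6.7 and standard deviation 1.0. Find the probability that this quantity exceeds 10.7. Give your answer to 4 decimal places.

0.2985

Conditional on each analyzer, P(X > 10.7): A: 0.331843; B: 0.460172; C: 3.16712e-05.
By total probability, P(X > 10.7) = 0.22·0.331843 + 0.49·0.460172 + 0.29·3.16712e-05 = 0.298499.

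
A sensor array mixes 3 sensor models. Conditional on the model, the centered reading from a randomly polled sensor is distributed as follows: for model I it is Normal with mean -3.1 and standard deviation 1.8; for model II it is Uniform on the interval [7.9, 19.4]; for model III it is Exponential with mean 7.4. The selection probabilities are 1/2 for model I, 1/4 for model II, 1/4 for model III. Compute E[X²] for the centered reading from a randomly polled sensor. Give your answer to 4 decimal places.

83.1408

For each component E[X²] = Var + (mean)², giving I: 12.85; II: 197.343; III: 109.52.
Overall E[X²] = 0.5·12.85 + 0.25·197.343 + 0.25·109.52 = 83.1408.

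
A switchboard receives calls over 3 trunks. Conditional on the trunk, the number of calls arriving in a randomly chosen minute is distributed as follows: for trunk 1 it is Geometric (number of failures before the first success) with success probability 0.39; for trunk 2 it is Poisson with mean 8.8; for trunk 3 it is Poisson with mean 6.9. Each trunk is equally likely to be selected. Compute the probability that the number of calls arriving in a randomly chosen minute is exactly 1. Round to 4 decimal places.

Conditional on each trunk, P(X = 1): 1: 0.2379; 2: 0.00132645; 3: 0.00695372.
By total probability, P(X = 1) = 0.333333·0.2379 + 0.333333·0.00132645 + 0.333333·0.00695372 = 0.0820601.

0.0821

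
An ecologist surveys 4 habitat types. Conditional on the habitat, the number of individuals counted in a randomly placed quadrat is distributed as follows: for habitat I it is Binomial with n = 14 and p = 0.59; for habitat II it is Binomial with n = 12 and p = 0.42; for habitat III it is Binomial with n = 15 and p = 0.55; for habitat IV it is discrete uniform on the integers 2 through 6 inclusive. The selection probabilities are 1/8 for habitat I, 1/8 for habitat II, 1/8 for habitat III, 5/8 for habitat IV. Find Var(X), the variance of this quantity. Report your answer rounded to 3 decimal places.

5.739

Per component, I: μ=8.26, E[X²]=71.6142; II: μ=5.04, E[X²]=28.3248; III: μ=8.25, E[X²]=71.775; IV: μ=4, E[X²]=18.
E[X] = 0.125·8.26 + 0.125·5.04 + 0.125·8.25 + 0.625·4 = 5.19375.
E[X²] = 0.125·71.6142 + 0.125·28.3248 + 0.125·71.775 + 0.625·18 = 32.7142.
Var(X) = E[X²] − (E[X])² = 32.7142 − 26.975 = 5.73921.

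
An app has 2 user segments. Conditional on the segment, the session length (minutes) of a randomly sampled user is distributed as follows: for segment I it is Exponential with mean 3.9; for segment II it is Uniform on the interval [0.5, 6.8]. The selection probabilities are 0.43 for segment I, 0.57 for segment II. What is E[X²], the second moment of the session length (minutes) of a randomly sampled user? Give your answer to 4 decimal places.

22.5597

For each component E[X²] = Var + (mean)², giving I: 30.42; II: 16.63.
Overall E[X²] = 0.43·30.42 + 0.57·16.63 = 22.5597.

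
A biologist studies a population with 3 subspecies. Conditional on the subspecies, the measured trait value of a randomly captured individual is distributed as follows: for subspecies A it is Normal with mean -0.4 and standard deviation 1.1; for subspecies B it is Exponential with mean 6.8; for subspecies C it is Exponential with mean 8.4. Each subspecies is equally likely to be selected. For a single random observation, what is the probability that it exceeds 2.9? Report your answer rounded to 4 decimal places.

0.4541

Conditional on each subspecies, P(X > 2.9): A: 0.0013499; B: 0.652809; C: 0.708052.
By total probability, P(X > 2.9) = 0.333333·0.0013499 + 0.333333·0.652809 + 0.333333·0.708052 = 0.45407.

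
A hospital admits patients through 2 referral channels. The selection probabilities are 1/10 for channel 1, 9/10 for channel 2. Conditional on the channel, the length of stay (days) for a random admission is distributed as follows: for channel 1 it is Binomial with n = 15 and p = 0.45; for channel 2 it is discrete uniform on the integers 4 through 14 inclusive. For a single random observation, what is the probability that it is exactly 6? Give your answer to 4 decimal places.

0.1010

Conditional on each channel, P(X = 6): 1: 0.191401; 2: 0.0909091.
By total probability, P(X = 6) = 0.1·0.191401 + 0.9·0.0909091 = 0.100958.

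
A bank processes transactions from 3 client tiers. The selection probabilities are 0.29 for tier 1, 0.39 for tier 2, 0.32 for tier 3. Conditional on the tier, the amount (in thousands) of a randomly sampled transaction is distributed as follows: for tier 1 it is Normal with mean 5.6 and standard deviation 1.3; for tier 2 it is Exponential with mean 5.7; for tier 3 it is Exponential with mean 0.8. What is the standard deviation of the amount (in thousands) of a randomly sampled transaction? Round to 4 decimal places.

4.3014

Per component, 1: μ=5.6, E[X²]=33.05; 2: μ=5.7, E[X²]=64.98; 3: μ=0.8, E[X²]=1.28.
E[X] = 0.29·5.6 + 0.39·5.7 + 0.32·0.8 = 4.103.
E[X²] = 0.29·33.05 + 0.39·64.98 + 0.32·1.28 = 35.3363.
Var(X) = E[X²] − (E[X])² = 35.3363 − 16.8346 = 18.5017.
SD(X) = √18.5017 = 4.30136.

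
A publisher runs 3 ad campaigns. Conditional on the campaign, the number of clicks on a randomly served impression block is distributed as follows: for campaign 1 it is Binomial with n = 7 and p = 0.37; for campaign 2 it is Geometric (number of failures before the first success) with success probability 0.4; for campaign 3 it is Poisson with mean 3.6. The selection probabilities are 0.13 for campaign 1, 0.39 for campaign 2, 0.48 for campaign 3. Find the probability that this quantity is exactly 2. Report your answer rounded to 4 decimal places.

Conditional on each campaign, P(X = 2): 1: 0.285316; 2: 0.144; 3: 0.177058.
By total probability, P(X = 2) = 0.13·0.285316 + 0.39·0.144 + 0.48·0.177058 = 0.178239.

0.1782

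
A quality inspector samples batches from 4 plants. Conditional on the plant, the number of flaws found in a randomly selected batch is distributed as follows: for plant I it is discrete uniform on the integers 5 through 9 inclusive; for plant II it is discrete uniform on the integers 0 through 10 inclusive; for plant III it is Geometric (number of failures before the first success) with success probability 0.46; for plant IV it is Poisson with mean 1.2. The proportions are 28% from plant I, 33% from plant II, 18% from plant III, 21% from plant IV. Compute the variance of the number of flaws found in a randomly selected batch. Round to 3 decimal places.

10.500

Per component, I: μ=7, E[X²]=51; II: μ=5, E[X²]=35; III: μ=1.17391, E[X²]=3.93006; IV: μ=1.2, E[X²]=2.64.
E[X] = 0.28·7 + 0.33·5 + 0.18·1.17391 + 0.21·1.2 = 4.0733.
E[X²] = 0.28·51 + 0.33·35 + 0.18·3.93006 + 0.21·2.64 = 27.0918.
Var(X) = E[X²] − (E[X])² = 27.0918 − 16.5918 = 10.5.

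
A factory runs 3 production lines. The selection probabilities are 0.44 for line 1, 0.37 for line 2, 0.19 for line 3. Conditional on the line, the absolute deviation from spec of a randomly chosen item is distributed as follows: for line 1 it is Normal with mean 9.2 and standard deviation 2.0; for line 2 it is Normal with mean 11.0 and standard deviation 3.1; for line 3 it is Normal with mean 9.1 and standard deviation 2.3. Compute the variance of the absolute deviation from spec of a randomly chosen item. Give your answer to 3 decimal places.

Per component, 1: μ=9.2, E[X²]=88.64; 2: μ=11, E[X²]=130.61; 3: μ=9.1, E[X²]=88.1.
E[X] = 0.44·9.2 + 0.37·11 + 0.19·9.1 = 9.847.
E[X²] = 0.44·88.64 + 0.37·130.61 + 0.19·88.1 = 104.066.
Var(X) = E[X²] − (E[X])² = 104.066 − 96.9634 = 7.10289.

7.103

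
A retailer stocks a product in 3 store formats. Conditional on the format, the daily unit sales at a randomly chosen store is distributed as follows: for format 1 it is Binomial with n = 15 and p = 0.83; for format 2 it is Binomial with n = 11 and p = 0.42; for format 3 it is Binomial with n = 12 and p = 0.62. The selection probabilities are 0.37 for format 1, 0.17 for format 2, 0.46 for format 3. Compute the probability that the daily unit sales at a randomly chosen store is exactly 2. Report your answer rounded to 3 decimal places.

Conditional on each format, P(X = 2): 1: 7.16443e-09; 2: 0.0720631; 3: 0.00159281.
By total probability, P(X = 2) = 0.37·7.16443e-09 + 0.17·0.0720631 + 0.46·0.00159281 = 0.0129834.

0.013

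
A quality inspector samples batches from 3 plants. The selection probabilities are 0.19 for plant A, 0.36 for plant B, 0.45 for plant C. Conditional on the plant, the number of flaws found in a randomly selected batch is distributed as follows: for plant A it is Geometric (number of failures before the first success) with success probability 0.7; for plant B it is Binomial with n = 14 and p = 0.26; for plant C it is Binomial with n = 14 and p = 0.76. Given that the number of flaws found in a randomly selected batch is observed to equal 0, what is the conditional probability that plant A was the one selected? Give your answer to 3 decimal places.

0.962

Likelihoods P(X=0 | ·): A: 0.7; B: 0.0147654; C: 2.10357e-09.
Posterior ∝ prior × likelihood. Numerator for A: 0.19·0.7 = 0.133.
Normalizing constant: 0.19·0.7 + 0.36·0.0147654 + 0.45·2.10357e-09 = 0.138316.
P(A | observation) = 0.133 / 0.138316 = 0.96157.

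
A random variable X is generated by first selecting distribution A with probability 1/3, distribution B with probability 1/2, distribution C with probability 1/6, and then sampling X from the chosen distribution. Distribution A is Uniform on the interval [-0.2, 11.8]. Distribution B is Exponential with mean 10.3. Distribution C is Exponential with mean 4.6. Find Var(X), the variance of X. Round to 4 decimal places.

Per component, A: μ=5.8, E[X²]=45.64; B: μ=10.3, E[X²]=212.18; C: μ=4.6, E[X²]=42.32.
E[X] = 0.333333·5.8 + 0.5·10.3 + 0.166667·4.6 = 7.85.
E[X²] = 0.333333·45.64 + 0.5·212.18 + 0.166667·42.32 = 128.357.
Var(X) = E[X²] − (E[X])² = 128.357 − 61.6225 = 66.7342.

66.7342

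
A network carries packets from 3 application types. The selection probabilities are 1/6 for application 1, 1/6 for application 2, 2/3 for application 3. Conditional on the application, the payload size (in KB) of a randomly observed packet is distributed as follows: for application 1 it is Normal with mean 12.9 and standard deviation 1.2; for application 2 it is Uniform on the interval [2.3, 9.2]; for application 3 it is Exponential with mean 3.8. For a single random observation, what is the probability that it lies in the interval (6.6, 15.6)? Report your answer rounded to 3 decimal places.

Conditional on each application, P(6.6 < X < 15.6): 1: 0.987775; 2: 0.376812; 3: 0.15959.
By total probability, P(6.6 < X < 15.6) = 0.166667·0.987775 + 0.166667·0.376812 + 0.666667·0.15959 = 0.333824.

0.334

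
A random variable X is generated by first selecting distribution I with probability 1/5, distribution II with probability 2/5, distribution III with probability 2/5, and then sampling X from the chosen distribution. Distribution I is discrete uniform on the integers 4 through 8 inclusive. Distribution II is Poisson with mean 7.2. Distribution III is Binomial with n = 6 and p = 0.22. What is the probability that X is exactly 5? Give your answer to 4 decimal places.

0.0891

Conditional on each component, P(X = 5): I: 0.2; II: 0.120382; III: 0.0024119.
By total probability, P(X = 5) = 0.2·0.2 + 0.4·0.120382 + 0.4·0.0024119 = 0.0891175.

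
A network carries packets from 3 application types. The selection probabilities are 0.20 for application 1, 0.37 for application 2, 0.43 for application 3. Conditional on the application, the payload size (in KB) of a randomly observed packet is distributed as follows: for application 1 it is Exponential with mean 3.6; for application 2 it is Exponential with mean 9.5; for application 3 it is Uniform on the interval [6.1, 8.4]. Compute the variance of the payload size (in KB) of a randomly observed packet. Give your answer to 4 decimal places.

40.7012

Per component, 1: μ=3.6, E[X²]=25.92; 2: μ=9.5, E[X²]=180.5; 3: μ=7.25, E[X²]=53.0033.
E[X] = 0.2·3.6 + 0.37·9.5 + 0.43·7.25 = 7.3525.
E[X²] = 0.2·25.92 + 0.37·180.5 + 0.43·53.0033 = 94.7604.
Var(X) = E[X²] − (E[X])² = 94.7604 − 54.0593 = 40.7012.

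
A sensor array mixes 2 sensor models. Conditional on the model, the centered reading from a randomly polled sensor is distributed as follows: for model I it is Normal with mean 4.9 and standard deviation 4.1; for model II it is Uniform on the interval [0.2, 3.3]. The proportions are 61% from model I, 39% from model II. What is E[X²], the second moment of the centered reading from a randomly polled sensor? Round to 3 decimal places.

26.407

For each component E[X²] = Var + (mean)², giving I: 40.82; II: 3.86333.
Overall E[X²] = 0.61·40.82 + 0.39·3.86333 = 26.4069.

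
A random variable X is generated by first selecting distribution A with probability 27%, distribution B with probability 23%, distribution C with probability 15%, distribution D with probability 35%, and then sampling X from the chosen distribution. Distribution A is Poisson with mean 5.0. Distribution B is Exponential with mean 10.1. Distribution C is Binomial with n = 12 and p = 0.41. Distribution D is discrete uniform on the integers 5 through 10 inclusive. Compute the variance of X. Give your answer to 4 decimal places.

30.2940

Per component, A: μ=5, E[X²]=30; B: μ=10.1, E[X²]=204.02; C: μ=4.92, E[X²]=27.1092; D: μ=7.5, E[X²]=59.1667.
E[X] = 0.27·5 + 0.23·10.1 + 0.15·4.92 + 0.35·7.5 = 7.036.
E[X²] = 0.27·30 + 0.23·204.02 + 0.15·27.1092 + 0.35·59.1667 = 79.7993.
Var(X) = E[X²] − (E[X])² = 79.7993 − 49.5053 = 30.294.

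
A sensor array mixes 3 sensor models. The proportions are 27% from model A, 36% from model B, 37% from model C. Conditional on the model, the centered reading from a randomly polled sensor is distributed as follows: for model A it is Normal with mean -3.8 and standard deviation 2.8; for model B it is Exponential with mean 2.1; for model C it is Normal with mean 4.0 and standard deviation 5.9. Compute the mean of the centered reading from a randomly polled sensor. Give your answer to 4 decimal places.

Component means — A: -3.8; B: 2.1; C: 4.
E[X] = 0.27·-3.8 + 0.36·2.1 + 0.37·4 = 1.21.

1.2100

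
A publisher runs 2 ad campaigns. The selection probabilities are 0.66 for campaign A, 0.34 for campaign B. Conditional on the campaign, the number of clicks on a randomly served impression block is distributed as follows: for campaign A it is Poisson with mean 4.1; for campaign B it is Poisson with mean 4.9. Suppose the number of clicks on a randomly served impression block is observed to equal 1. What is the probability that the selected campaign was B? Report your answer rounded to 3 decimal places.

0.217

Likelihoods P(X=1 | ·): A: 0.067948; B: 0.0364883.
Posterior ∝ prior × likelihood. Numerator for B: 0.34·0.0364883 = 0.012406.
Normalizing constant: 0.66·0.067948 + 0.34·0.0364883 = 0.0572517.
P(B | observation) = 0.012406 / 0.0572517 = 0.216693.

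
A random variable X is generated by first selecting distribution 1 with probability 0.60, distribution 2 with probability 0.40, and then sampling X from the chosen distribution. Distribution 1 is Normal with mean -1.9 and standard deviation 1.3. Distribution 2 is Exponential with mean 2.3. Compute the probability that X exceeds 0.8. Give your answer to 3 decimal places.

Conditional on each component, P(X > 0.8): 1: 0.0189043; 2: 0.706222.
By total probability, P(X > 0.8) = 0.6·0.0189043 + 0.4·0.706222 = 0.293831.

0.294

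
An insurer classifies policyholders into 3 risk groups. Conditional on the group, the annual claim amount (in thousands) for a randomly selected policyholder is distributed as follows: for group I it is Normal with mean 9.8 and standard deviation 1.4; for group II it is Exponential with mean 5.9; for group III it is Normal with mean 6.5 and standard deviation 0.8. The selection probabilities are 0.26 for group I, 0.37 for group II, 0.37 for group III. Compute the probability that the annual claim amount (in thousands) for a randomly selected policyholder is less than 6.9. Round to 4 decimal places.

0.5159

Conditional on each group, P(X < 6.9): I: 0.0191594; II: 0.689475; III: 0.691462.
By total probability, P(X < 6.9) = 0.26·0.0191594 + 0.37·0.689475 + 0.37·0.691462 = 0.515928.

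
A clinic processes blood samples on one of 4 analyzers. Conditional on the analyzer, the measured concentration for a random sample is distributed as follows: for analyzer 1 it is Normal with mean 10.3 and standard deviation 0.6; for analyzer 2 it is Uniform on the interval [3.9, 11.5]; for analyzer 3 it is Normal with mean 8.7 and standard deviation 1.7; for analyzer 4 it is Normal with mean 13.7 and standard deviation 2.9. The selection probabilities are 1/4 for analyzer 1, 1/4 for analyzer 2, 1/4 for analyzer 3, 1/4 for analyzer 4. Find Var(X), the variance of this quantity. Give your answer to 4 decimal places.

9.2983

Per component, 1: μ=10.3, E[X²]=106.45; 2: μ=7.7, E[X²]=64.1033; 3: μ=8.7, E[X²]=78.58; 4: μ=13.7, E[X²]=196.1.
E[X] = 0.25·10.3 + 0.25·7.7 + 0.25·8.7 + 0.25·13.7 = 10.1.
E[X²] = 0.25·106.45 + 0.25·64.1033 + 0.25·78.58 + 0.25·196.1 = 111.308.
Var(X) = E[X²] − (E[X])² = 111.308 − 102.01 = 9.29833.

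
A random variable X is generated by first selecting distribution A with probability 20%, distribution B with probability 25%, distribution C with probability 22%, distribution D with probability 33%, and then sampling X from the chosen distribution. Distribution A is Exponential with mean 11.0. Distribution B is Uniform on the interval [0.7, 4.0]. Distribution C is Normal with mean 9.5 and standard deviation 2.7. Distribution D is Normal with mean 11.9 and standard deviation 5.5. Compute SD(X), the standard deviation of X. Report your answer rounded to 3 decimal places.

Per component, A: μ=11, E[X²]=242; B: μ=2.35, E[X²]=6.43; C: μ=9.5, E[X²]=97.54; D: μ=11.9, E[X²]=171.86.
E[X] = 0.2·11 + 0.25·2.35 + 0.22·9.5 + 0.33·11.9 = 8.8045.
E[X²] = 0.2·242 + 0.25·6.43 + 0.22·97.54 + 0.33·171.86 = 128.18.
Var(X) = E[X²] − (E[X])² = 128.18 − 77.5192 = 50.6609.
SD(X) = √50.6609 = 7.11765.

7.118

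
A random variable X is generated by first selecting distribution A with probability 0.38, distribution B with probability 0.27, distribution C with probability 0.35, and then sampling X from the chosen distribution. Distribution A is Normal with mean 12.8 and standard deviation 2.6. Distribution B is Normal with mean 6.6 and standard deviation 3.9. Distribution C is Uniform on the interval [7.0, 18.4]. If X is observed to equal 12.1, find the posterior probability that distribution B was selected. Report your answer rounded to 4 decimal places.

0.1052

Likelihoods f(12.1 | ·): A: 0.147978; B: 0.0378423; C: 0.0877193.
Posterior ∝ prior × likelihood. Numerator for B: 0.27·0.0378423 = 0.0102174.
Normalizing constant: 0.38·0.147978 + 0.27·0.0378423 + 0.35·0.0877193 = 0.0971508.
P(B | observation) = 0.0102174 / 0.0971508 = 0.105171.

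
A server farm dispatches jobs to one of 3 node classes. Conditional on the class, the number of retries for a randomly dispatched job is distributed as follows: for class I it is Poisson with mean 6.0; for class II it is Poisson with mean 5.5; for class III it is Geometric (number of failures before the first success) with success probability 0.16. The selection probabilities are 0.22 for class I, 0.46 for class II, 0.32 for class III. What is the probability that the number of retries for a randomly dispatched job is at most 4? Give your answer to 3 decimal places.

Conditional on each class, P(X ≤ 4): I: 0.285057; II: 0.357518; III: 0.581788.
By total probability, P(X ≤ 4) = 0.22·0.285057 + 0.46·0.357518 + 0.32·0.581788 = 0.413343.

0.413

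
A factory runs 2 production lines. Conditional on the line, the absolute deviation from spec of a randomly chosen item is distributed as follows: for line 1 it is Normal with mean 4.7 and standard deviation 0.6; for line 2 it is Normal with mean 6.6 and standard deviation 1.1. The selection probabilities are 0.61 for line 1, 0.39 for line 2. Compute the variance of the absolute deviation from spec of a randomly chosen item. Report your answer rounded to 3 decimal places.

1.550

Per component, 1: μ=4.7, E[X²]=22.45; 2: μ=6.6, E[X²]=44.77.
E[X] = 0.61·4.7 + 0.39·6.6 = 5.441.
E[X²] = 0.61·22.45 + 0.39·44.77 = 31.1548.
Var(X) = E[X²] − (E[X])² = 31.1548 − 29.6045 = 1.55032.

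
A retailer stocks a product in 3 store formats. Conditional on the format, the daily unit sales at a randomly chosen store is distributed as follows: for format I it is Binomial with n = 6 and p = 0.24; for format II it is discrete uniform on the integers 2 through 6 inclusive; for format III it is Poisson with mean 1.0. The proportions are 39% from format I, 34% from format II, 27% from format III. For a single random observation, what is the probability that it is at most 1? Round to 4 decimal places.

Conditional on each format, P(X ≤ 1): I: 0.557816; II: 0; III: 0.735759.
By total probability, P(X ≤ 1) = 0.39·0.557816 + 0.34·0 + 0.27·0.735759 = 0.416203.

0.4162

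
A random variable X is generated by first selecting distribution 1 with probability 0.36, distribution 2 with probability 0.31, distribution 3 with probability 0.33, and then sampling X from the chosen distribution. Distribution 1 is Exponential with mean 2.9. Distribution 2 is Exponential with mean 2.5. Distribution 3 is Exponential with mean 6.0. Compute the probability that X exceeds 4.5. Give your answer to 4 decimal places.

0.2834

Conditional on each component, P(X > 4.5): 1: 0.211882; 2: 0.165299; 3: 0.472367.
By total probability, P(X > 4.5) = 0.36·0.211882 + 0.31·0.165299 + 0.33·0.472367 = 0.283401.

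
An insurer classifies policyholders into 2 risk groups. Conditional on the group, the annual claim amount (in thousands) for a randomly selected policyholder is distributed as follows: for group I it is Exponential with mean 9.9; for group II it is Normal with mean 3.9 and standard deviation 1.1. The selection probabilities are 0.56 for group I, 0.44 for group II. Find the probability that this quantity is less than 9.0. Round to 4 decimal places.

Conditional on each group, P(X < 9.0): I: 0.59711; II: 0.999998.
By total probability, P(X < 9.0) = 0.56·0.59711 + 0.44·0.999998 = 0.774381.

0.7744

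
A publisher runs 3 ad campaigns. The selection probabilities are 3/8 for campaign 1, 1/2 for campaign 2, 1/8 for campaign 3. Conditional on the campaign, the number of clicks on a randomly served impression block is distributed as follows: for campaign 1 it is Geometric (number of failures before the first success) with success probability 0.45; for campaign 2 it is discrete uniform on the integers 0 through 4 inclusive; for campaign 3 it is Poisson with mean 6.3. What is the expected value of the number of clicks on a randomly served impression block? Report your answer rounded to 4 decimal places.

2.2458

Component means — 1: 1.22222; 2: 2; 3: 6.3.
E[X] = 0.375·1.22222 + 0.5·2 + 0.125·6.3 = 2.24583.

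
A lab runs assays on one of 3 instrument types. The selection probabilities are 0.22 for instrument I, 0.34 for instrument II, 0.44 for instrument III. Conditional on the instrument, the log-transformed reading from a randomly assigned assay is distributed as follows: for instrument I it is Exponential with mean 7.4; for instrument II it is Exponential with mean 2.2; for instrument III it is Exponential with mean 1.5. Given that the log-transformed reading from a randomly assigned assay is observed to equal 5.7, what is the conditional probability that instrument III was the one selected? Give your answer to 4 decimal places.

0.2057

Likelihoods f(5.7 | ·): I: 0.0625524; II: 0.034069; III: 0.0149138.
Posterior ∝ prior × likelihood. Numerator for III: 0.44·0.0149138 = 0.00656209.
Normalizing constant: 0.22·0.0625524 + 0.34·0.034069 + 0.44·0.0149138 = 0.0319071.
P(III | observation) = 0.00656209 / 0.0319071 = 0.205662.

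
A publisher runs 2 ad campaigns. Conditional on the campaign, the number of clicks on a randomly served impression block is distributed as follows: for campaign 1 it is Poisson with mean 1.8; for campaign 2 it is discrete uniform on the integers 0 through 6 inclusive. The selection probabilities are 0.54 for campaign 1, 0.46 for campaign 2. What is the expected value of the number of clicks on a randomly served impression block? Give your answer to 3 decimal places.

2.352

Component means — 1: 1.8; 2: 3.
E[X] = 0.54·1.8 + 0.46·3 = 2.352.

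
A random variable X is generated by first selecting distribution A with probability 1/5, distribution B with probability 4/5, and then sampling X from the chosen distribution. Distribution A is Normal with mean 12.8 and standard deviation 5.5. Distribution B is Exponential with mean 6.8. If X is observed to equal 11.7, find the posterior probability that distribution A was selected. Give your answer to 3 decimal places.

Likelihoods f(11.7 | ·): A: 0.0710987; B: 0.0263178.
Posterior ∝ prior × likelihood. Numerator for A: 0.2·0.0710987 = 0.0142197.
Normalizing constant: 0.2·0.0710987 + 0.8·0.0263178 = 0.035274.
P(A | observation) = 0.0142197 / 0.035274 = 0.403123.

0.403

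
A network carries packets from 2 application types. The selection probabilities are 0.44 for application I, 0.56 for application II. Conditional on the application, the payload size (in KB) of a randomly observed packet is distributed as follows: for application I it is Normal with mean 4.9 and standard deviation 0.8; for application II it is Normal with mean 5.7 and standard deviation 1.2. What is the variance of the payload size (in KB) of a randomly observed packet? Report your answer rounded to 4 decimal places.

Per component, I: μ=4.9, E[X²]=24.65; II: μ=5.7, E[X²]=33.93.
E[X] = 0.44·4.9 + 0.56·5.7 = 5.348.
E[X²] = 0.44·24.65 + 0.56·33.93 = 29.8468.
Var(X) = E[X²] − (E[X])² = 29.8468 − 28.6011 = 1.2457.

1.2457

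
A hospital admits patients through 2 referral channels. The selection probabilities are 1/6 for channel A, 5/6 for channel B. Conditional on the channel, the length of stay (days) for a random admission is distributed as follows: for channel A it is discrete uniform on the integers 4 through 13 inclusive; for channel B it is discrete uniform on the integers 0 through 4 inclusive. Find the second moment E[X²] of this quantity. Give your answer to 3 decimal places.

18.417

For each component E[X²] = Var + (mean)², giving A: 80.5; B: 6.
Overall E[X²] = 0.166667·80.5 + 0.833333·6 = 18.4167.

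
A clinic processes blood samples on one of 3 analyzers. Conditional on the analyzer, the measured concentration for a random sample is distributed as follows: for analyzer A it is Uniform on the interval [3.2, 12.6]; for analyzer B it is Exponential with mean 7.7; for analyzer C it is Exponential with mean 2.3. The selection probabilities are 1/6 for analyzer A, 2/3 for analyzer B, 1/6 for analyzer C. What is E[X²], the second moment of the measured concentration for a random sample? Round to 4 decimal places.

92.4456

For each component E[X²] = Var + (mean)², giving A: 69.7733; B: 118.58; C: 10.58.
Overall E[X²] = 0.166667·69.7733 + 0.666667·118.58 + 0.166667·10.58 = 92.4456.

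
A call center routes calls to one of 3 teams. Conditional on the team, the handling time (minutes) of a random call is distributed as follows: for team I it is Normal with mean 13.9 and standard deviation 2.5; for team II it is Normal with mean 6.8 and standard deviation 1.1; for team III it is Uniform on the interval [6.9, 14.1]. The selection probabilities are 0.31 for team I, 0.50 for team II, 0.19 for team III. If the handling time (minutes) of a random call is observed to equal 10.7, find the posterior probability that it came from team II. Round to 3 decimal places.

Likelihoods f(10.7 | ·): I: 0.070339; II: 0.000675963; III: 0.138889.
Posterior ∝ prior × likelihood. Numerator for II: 0.5·0.000675963 = 0.000337981.
Normalizing constant: 0.31·0.070339 + 0.5·0.000675963 + 0.19·0.138889 = 0.048532.
P(II | observation) = 0.000337981 / 0.048532 = 0.0069641.

0.007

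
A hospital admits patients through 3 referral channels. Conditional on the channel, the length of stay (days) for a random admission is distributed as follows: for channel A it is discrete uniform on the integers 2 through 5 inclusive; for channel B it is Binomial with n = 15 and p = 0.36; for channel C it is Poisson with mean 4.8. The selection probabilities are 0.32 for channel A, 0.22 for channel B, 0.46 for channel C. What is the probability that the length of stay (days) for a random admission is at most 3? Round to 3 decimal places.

0.329

Conditional on each channel, P(X ≤ 3): A: 0.5; B: 0.153059; C: 0.29423.
By total probability, P(X ≤ 3) = 0.32·0.5 + 0.22·0.153059 + 0.46·0.29423 = 0.329019.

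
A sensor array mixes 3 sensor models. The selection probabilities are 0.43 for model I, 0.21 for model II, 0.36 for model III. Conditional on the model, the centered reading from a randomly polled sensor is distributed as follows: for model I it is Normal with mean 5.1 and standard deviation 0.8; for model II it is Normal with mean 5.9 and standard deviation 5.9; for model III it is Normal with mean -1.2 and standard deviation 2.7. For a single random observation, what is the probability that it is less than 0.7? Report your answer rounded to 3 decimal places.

0.313

Conditional on each model, P(X < 0.7): I: 1.89896e-08; II: 0.189063; III: 0.759191.
By total probability, P(X < 0.7) = 0.43·1.89896e-08 + 0.21·0.189063 + 0.36·0.759191 = 0.313012.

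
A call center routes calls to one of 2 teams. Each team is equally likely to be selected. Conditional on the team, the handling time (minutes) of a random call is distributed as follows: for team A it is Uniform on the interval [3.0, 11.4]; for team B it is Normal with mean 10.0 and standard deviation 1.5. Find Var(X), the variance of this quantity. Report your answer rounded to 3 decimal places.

Per component, A: μ=7.2, E[X²]=57.72; B: μ=10, E[X²]=102.25.
E[X] = 0.5·7.2 + 0.5·10 = 8.6.
E[X²] = 0.5·57.72 + 0.5·102.25 = 79.985.
Var(X) = E[X²] − (E[X])² = 79.985 − 73.96 = 6.025.

6.025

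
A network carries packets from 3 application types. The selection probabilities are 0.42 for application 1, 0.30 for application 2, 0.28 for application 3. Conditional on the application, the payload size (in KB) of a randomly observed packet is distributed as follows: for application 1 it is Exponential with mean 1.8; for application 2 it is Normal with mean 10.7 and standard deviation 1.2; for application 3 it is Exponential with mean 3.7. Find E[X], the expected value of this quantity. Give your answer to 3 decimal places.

Component means — 1: 1.8; 2: 10.7; 3: 3.7.
E[X] = 0.42·1.8 + 0.3·10.7 + 0.28·3.7 = 5.002.

5.002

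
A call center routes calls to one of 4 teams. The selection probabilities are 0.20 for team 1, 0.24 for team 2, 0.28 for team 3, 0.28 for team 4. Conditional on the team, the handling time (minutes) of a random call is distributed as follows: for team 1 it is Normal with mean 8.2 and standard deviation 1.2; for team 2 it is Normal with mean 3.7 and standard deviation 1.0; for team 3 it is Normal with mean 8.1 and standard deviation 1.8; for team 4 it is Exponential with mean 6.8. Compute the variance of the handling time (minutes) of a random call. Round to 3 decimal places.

Per component, 1: μ=8.2, E[X²]=68.68; 2: μ=3.7, E[X²]=14.69; 3: μ=8.1, E[X²]=68.85; 4: μ=6.8, E[X²]=92.48.
E[X] = 0.2·8.2 + 0.24·3.7 + 0.28·8.1 + 0.28·6.8 = 6.7.
E[X²] = 0.2·68.68 + 0.24·14.69 + 0.28·68.85 + 0.28·92.48 = 62.434.
Var(X) = E[X²] − (E[X])² = 62.434 − 44.89 = 17.544.

17.544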